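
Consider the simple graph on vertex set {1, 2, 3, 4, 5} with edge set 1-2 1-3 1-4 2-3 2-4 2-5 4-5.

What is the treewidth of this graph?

A width-2 tree decomposition is:
Bags: B1 = {2, 4, 5}  B2 = {1, 2, 4}  B3 = {1, 2, 3}
Tree: B1–B2, B2–B3
The largest bag has 3 vertices, giving width 2; this decomposition certifies tw(G) ≤ 2. On the other hand G contains the 3-clique {1, 2, 3}. A clique must lie in a single bag of any decomposition, so no decomposition can have width below 2. Combining the bounds, tw(G) = 2.

2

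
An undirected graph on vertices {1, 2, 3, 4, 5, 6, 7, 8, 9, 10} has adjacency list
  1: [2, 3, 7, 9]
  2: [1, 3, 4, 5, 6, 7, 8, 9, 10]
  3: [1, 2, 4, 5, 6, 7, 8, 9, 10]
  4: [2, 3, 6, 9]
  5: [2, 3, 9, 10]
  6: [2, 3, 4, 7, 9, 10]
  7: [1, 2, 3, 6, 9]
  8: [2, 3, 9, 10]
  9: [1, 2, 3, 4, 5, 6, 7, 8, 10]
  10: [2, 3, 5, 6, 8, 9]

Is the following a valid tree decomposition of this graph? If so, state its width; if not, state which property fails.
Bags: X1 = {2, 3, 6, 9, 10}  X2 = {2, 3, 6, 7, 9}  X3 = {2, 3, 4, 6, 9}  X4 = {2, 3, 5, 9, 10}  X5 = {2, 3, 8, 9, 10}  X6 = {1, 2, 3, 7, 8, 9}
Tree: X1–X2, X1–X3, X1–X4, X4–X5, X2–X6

A tree decomposition must satisfy three properties: every vertex lies in some bag; for every edge, both endpoints lie together in some bag; and for every vertex, the bags containing it form a connected subtree. Here bags containing vertex 8 are not connected in the tree, so the decomposition is invalid.

No — bags containing vertex 8 are not connected in the tree.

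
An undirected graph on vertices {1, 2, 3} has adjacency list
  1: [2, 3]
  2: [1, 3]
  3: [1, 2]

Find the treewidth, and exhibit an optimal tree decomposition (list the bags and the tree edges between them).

A single bag containing all 3 vertices is trivially a valid decomposition of width 2. Conversely, {1, 2, 3} is a clique of size 3, and the vertices of any clique must share a bag in every tree decomposition; so some bag has ≥ 3 vertices and tw(G) ≥ 2. Combining the bounds, tw(G) = 2.

Treewidth 2.
One optimal decomposition is:
Bags: B1 = {1, 2, 3}
Tree: (single bag)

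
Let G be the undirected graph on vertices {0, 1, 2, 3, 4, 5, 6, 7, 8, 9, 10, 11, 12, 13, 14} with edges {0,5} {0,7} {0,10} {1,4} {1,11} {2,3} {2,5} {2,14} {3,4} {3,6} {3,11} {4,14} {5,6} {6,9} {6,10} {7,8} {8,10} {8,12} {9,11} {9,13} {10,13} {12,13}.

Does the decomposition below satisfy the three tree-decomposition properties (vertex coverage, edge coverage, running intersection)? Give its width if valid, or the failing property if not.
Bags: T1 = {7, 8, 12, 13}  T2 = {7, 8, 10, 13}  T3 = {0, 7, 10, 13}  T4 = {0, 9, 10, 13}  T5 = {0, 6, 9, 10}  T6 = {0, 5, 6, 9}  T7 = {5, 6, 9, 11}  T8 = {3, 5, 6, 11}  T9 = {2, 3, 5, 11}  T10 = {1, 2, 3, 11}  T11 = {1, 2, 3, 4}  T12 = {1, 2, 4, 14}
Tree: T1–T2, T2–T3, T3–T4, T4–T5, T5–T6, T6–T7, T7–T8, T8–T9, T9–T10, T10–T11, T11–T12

Checking the three conditions: (i) the bags cover all of {0, 1, 2, 3, 4, 5, 6, 7, 8, 9, 10, 11, 12, 13, 14}; (ii) for each edge, some bag contains both endpoints; (iii) the bags containing any fixed vertex form a subtree. All hold, so the decomposition is valid with width 4 − 1 = 3.

Yes; width 3.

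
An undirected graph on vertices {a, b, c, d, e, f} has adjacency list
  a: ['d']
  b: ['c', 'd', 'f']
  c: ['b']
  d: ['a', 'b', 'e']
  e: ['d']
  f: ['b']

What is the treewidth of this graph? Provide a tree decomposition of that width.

Every bag has size at most 2, so the width is 2 − 1 = 1 and tw(G) ≤ 1. Any graph with an edge has treewidth ≥ 1, and G has the edge d–b. Combining the bounds, tw(G) = 1.

Treewidth 1.
One optimal decomposition is:
Bags: B1 = {b, d}  B2 = {a, d}  B3 = {b, f}  B4 = {b, c}  B5 = {d, e}
Tree: B1–B2, B1–B3, B1–B4, B2–B5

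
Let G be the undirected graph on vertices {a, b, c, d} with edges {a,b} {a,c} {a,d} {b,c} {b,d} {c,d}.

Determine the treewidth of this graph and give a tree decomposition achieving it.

With just one bag of size 4, the width is 4 − 1 = 3, so tw(G) ≤ 3. For the lower bound, the 4 vertices {a, b, c, d} are pairwise adjacent, and any tree decomposition puts a clique entirely inside one bag — forcing width ≥ 3. Hence tw(G) = 3 exactly.

Treewidth 3.
Bags: B1 = {a, b, c, d}
Tree: (single bag)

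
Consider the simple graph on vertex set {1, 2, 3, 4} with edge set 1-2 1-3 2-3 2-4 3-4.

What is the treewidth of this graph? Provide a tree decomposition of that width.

Treewidth 2.
One such decomposition:
Bags: B1 = {2, 3, 4}  B2 = {1, 2, 3}
Tree: B1–B2

Every bag has size at most 3, so the width is 3 − 1 = 2 and tw(G) ≤ 2. On the other hand G contains the 3-clique {1, 2, 3}. A clique must lie in a single bag of any decomposition, so no decomposition can have width below 2. Hence tw(G) = 2 exactly.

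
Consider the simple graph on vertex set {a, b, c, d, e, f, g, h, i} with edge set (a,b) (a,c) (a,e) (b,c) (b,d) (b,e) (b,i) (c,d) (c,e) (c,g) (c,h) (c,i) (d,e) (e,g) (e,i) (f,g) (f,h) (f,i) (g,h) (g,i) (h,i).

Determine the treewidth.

A width-3 tree decomposition is:
Bags: B1 = {b, c, e, i}  B2 = {c, e, g, i}  B3 = {b, c, d, e}  B4 = {c, g, h, i}  B5 = {a, b, c, e}  B6 = {f, g, h, i}
Tree: B1–B2, B1–B3, B2–B4, B3–B5, B4–B6
Each bag holds 4 vertices, so the decomposition has width 3, which upper-bounds the treewidth. For the lower bound, the 4 vertices {c, e, g, i} are pairwise adjacent, and any tree decomposition puts a clique entirely inside one bag — forcing width ≥ 3. Combining the bounds, tw(G) = 3.

3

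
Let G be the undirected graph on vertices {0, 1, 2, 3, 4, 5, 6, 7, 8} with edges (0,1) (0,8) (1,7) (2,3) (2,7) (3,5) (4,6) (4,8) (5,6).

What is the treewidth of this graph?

A width-2 tree decomposition is:
Bags: B1 = {1, 2, 7}  B2 = {1, 2, 3}  B3 = {1, 3, 5}  B4 = {1, 5, 6}  B5 = {1, 4, 6}  B6 = {1, 4, 8}  B7 = {0, 1, 8}
Tree: B1–B2, B2–B3, B3–B4, B4–B5, B5–B6, B6–B7
Each bag holds 3 vertices, so the decomposition has width 2, which upper-bounds the treewidth. Since 1–7–2–3–5–6–4–8–0–1 is a cycle in G, G is not acyclic. Forests are exactly the graphs of treewidth ≤ 1, so tw(G) ≥ 2. Therefore the treewidth is 2.

2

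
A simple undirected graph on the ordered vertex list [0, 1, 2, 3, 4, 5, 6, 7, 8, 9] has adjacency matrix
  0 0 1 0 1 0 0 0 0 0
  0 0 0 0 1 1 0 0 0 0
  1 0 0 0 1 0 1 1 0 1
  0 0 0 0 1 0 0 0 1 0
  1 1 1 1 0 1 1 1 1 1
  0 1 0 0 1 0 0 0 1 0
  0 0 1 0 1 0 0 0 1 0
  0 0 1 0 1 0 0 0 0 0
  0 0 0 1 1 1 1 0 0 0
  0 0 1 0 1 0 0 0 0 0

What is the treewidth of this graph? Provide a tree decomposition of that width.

Treewidth 2.
One such decomposition:
Bags: B1 = {2, 4, 6}  B2 = {2, 4, 7}  B3 = {4, 6, 8}  B4 = {0, 2, 4}  B5 = {2, 4, 9}  B6 = {3, 4, 8}  B7 = {4, 5, 8}  B8 = {1, 4, 5}
Tree: B1–B2, B1–B3, B1–B4, B1–B5, B3–B6, B3–B7, B7–B8

Each bag holds 3 vertices, so the decomposition has width 2, which upper-bounds the treewidth. For the lower bound, the 3 vertices {1, 4, 5} are pairwise adjacent, and any tree decomposition puts a clique entirely inside one bag — forcing width ≥ 2. Therefore the treewidth is 2.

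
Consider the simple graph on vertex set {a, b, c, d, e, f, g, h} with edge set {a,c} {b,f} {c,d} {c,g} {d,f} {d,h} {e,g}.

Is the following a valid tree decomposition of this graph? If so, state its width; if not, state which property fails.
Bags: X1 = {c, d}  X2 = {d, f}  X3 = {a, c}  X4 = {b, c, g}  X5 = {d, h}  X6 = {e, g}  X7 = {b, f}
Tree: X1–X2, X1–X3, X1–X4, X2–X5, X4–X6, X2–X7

No — bags containing vertex b are not connected in the tree.

A tree decomposition must satisfy three properties: every vertex lies in some bag; for every edge, both endpoints lie together in some bag; and for every vertex, the bags containing it form a connected subtree. Here bags containing vertex b are not connected in the tree, so the decomposition is invalid.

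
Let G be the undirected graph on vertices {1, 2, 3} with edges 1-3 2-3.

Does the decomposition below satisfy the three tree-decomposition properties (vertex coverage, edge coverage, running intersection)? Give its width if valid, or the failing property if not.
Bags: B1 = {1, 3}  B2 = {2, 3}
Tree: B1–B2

Yes; width 1.

Vertex coverage: the bags together contain {1, 2, 3}, the full vertex set. Edge coverage: each edge of G has both endpoints in at least one bag. Running intersection: for every vertex, the bags containing it form a connected subtree. All three properties hold, so this is a valid tree decomposition of width max|bag| − 1 = 1, and hence tw(G) ≤ 1.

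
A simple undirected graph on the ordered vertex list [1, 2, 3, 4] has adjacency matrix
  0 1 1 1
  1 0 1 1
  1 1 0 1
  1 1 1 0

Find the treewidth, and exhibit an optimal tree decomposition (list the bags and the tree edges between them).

Treewidth 3.
One such decomposition:
Bags: B1 = {1, 2, 3, 4}
Tree: (single bag)

With just one bag of size 4, the width is 4 − 1 = 3, so tw(G) ≤ 3. Conversely, {1, 2, 3, 4} is a clique of size 4, and the vertices of any clique must share a bag in every tree decomposition; so some bag has ≥ 4 vertices and tw(G) ≥ 3. Combining the bounds, tw(G) = 3.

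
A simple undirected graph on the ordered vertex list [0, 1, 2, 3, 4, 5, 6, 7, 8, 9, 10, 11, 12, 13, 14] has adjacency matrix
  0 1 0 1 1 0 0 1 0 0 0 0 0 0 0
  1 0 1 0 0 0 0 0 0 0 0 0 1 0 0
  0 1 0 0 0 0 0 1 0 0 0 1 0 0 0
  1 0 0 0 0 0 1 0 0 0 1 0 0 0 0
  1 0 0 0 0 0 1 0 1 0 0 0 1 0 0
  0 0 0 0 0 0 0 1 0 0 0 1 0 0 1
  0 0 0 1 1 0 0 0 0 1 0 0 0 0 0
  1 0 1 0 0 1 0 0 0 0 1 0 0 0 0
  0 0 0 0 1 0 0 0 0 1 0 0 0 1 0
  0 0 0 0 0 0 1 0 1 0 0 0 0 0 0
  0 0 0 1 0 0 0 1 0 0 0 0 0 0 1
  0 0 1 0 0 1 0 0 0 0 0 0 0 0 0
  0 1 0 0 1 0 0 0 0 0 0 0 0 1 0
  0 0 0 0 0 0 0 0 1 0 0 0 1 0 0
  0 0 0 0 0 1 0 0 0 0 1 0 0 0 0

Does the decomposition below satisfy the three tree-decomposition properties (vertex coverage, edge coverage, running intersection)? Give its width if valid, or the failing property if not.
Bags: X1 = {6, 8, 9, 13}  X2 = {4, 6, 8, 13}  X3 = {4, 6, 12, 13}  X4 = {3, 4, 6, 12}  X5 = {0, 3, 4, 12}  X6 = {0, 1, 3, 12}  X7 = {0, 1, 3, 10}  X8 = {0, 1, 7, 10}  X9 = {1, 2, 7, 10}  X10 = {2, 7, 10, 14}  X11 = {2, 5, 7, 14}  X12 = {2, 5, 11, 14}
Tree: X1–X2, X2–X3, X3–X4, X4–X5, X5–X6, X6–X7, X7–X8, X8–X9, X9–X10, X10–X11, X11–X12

Checking the three conditions: (i) the bags cover all of {0, 1, 2, 3, 4, 5, 6, 7, 8, 9, 10, 11, 12, 13, 14}; (ii) for each edge, some bag contains both endpoints; (iii) the bags containing any fixed vertex form a subtree. All hold, so the decomposition is valid with width 4 − 1 = 3.

Yes; width 3.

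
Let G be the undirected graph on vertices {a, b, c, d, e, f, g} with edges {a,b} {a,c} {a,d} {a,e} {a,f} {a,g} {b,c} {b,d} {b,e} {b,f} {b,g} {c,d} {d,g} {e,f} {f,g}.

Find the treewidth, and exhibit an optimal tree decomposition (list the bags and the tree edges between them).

Each bag holds 4 vertices, so the decomposition has width 3, which upper-bounds the treewidth. Conversely, {a, b, d, g} is a clique of size 4, and the vertices of any clique must share a bag in every tree decomposition; so some bag has ≥ 4 vertices and tw(G) ≥ 3. Hence tw(G) = 3 exactly.

Treewidth 3.
One optimal decomposition is:
Bags: B1 = {a, b, d, g}  B2 = {a, b, f, g}  B3 = {a, b, e, f}  B4 = {a, b, c, d}
Tree: B1–B2, B2–B3, B1–B4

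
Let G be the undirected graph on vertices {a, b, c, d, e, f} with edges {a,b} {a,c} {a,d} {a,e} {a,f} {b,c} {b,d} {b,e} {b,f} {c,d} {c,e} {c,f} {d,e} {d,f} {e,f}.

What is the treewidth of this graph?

A width-5 tree decomposition is:
Bags: B1 = {a, b, c, d, e, f}
Tree: (single bag)
A single bag containing all 6 vertices is trivially a valid decomposition of width 5. Conversely, {a, b, c, d, e, f} is a clique of size 6, and the vertices of any clique must share a bag in every tree decomposition; so some bag has ≥ 6 vertices and tw(G) ≥ 5. Hence tw(G) = 5 exactly.

5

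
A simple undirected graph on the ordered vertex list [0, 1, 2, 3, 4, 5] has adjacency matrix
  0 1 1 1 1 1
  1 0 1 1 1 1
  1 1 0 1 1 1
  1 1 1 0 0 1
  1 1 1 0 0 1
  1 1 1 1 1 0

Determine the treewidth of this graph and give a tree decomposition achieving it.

Each bag holds 5 vertices, so the decomposition has width 4, which upper-bounds the treewidth. On the other hand G contains the 5-clique {0, 1, 2, 3, 5}. A clique must lie in a single bag of any decomposition, so no decomposition can have width below 4. The upper and lower bounds meet at 4, so that is the treewidth.

Treewidth 4.
One optimal decomposition is:
Bags: B1 = {0, 1, 2, 4, 5}  B2 = {0, 1, 2, 3, 5}
Tree: B1–B2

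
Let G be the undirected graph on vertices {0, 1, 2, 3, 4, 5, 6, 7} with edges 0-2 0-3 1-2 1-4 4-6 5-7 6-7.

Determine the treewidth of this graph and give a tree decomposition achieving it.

Each bag holds 2 vertices, so the decomposition has width 1, which upper-bounds the treewidth. G has an edge, so its treewidth is at least 1. Combining the bounds, tw(G) = 1.

Treewidth 1.
Bags: B1 = {0, 3}  B2 = {0, 2}  B3 = {1, 2}  B4 = {1, 4}  B5 = {4, 6}  B6 = {6, 7}  B7 = {5, 7}
Tree: B1–B2, B2–B3, B3–B4, B4–B5, B5–B6, B6–B7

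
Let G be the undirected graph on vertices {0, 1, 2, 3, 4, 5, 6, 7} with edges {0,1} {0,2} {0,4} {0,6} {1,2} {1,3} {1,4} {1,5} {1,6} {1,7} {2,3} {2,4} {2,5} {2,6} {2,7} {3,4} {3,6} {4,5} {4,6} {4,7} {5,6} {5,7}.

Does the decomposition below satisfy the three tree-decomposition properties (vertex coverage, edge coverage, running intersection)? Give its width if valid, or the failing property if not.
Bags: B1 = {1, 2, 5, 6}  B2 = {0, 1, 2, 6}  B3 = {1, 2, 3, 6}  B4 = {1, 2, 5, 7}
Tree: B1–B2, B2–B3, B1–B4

A tree decomposition must satisfy three properties: every vertex lies in some bag; for every edge, both endpoints lie together in some bag; and for every vertex, the bags containing it form a connected subtree. Here vertex 4 appears in no bag, so the decomposition is invalid.

No — vertex 4 appears in no bag.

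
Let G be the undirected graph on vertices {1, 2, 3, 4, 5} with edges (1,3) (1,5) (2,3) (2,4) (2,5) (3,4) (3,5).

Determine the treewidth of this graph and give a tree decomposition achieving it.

Treewidth 2.
One optimal decomposition is:
Bags: B1 = {2, 3, 4}  B2 = {2, 3, 5}  B3 = {1, 3, 5}
Tree: B1–B2, B2–B3

The largest bag has 3 vertices, giving width 2; this decomposition certifies tw(G) ≤ 2. For the lower bound, the 3 vertices {1, 3, 5} are pairwise adjacent, and any tree decomposition puts a clique entirely inside one bag — forcing width ≥ 2. Hence tw(G) = 2 exactly.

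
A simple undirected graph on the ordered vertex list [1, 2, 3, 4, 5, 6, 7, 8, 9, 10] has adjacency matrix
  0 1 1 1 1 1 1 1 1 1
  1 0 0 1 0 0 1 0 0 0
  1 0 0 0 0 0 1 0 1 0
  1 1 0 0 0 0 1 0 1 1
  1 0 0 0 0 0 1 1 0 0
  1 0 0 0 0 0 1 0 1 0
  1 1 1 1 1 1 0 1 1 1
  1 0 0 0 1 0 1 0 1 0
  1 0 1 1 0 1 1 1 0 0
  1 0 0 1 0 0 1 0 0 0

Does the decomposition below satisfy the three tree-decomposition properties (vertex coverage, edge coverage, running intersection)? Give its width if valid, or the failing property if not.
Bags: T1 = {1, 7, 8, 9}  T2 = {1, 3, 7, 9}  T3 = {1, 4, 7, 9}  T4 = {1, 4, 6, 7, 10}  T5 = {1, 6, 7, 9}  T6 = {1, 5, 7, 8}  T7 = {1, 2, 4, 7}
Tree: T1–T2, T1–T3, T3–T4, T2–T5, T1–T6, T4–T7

No — bags containing vertex 6 are not connected in the tree.

A tree decomposition must satisfy three properties: every vertex lies in some bag; for every edge, both endpoints lie together in some bag; and for every vertex, the bags containing it form a connected subtree. Here bags containing vertex 6 are not connected in the tree, so the decomposition is invalid.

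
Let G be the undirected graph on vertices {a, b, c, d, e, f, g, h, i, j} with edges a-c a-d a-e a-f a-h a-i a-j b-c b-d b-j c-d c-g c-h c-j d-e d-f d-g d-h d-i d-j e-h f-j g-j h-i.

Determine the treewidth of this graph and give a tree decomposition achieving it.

Every bag has size at most 4, so the width is 4 − 1 = 3 and tw(G) ≤ 3. For the lower bound, the 4 vertices {c, d, g, j} are pairwise adjacent, and any tree decomposition puts a clique entirely inside one bag — forcing width ≥ 3. Hence tw(G) = 3 exactly.

Treewidth 3.
One optimal decomposition is:
Bags: B1 = {a, c, d, j}  B2 = {a, c, d, h}  B3 = {a, d, h, i}  B4 = {a, d, f, j}  B5 = {b, c, d, j}  B6 = {a, d, e, h}  B7 = {c, d, g, j}
Tree: B1–B2, B2–B3, B1–B4, B1–B5, B2–B6, B1–B7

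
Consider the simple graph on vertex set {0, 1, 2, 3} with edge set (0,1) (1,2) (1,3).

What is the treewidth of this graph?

A width-1 tree decomposition is:
Bags: B1 = {1, 2}  B2 = {0, 1}  B3 = {1, 3}
Tree: B1–B2, B1–B3
The largest bag has 2 vertices, giving width 1; this decomposition certifies tw(G) ≤ 1. Any graph with an edge has treewidth ≥ 1, and G has the edge 1–2. Hence tw(G) = 1 exactly.

1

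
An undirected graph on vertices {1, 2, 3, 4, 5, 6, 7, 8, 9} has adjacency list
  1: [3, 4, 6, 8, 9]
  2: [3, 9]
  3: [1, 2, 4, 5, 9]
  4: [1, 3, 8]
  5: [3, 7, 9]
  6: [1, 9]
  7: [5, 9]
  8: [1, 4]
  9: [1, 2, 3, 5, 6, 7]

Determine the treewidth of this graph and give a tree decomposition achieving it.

Treewidth 2.
One such decomposition:
Bags: B1 = {5, 7, 9}  B2 = {3, 5, 9}  B3 = {1, 3, 9}  B4 = {1, 6, 9}  B5 = {2, 3, 9}  B6 = {1, 3, 4}  B7 = {1, 4, 8}
Tree: B1–B2, B2–B3, B3–B4, B3–B5, B3–B6, B6–B7

Every bag has size at most 3, so the width is 3 − 1 = 2 and tw(G) ≤ 2. Conversely, {1, 4, 8} is a clique of size 3, and the vertices of any clique must share a bag in every tree decomposition; so some bag has ≥ 3 vertices and tw(G) ≥ 2. Combining the bounds, tw(G) = 2.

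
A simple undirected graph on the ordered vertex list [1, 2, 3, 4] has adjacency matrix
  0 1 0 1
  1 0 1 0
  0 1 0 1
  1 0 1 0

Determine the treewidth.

2

A width-2 tree decomposition is:
Bags: B1 = {1, 2, 3}  B2 = {1, 3, 4}
Tree: B1–B2
Every bag has size at most 3, so the width is 3 − 1 = 2 and tw(G) ≤ 2. Since 3–2–1–4–3 is a cycle in G, G is not acyclic. Forests are exactly the graphs of treewidth ≤ 1, so tw(G) ≥ 2. Hence tw(G) = 2 exactly.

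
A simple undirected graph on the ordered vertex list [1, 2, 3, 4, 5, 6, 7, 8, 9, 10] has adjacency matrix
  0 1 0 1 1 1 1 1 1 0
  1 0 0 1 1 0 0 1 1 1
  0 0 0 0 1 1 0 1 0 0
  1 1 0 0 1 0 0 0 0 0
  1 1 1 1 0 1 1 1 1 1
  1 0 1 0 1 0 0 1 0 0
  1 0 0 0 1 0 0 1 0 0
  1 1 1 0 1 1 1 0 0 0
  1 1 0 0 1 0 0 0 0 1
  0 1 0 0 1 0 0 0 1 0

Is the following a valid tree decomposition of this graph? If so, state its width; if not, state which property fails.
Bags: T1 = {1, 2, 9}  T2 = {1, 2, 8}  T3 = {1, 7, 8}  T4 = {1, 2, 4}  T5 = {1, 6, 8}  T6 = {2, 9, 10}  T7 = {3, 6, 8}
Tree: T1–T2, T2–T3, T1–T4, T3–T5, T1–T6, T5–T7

A tree decomposition must satisfy three properties: every vertex lies in some bag; for every edge, both endpoints lie together in some bag; and for every vertex, the bags containing it form a connected subtree. Here vertex 5 appears in no bag, so the decomposition is invalid.

No — vertex 5 appears in no bag.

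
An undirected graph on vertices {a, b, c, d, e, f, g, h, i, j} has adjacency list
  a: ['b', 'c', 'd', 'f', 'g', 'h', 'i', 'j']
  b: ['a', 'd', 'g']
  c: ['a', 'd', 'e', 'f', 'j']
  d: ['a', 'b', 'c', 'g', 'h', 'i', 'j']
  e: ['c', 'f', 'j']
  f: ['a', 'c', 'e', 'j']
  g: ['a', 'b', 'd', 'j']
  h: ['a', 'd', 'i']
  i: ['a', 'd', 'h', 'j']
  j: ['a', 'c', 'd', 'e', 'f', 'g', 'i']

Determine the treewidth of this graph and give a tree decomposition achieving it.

Each bag holds 4 vertices, so the decomposition has width 3, which upper-bounds the treewidth. For the lower bound, the 4 vertices {c, e, f, j} are pairwise adjacent, and any tree decomposition puts a clique entirely inside one bag — forcing width ≥ 3. Hence tw(G) = 3 exactly.

Treewidth 3.
Bags: B1 = {a, d, i, j}  B2 = {a, d, g, j}  B3 = {a, c, d, j}  B4 = {a, b, d, g}  B5 = {a, c, f, j}  B6 = {a, d, h, i}  B7 = {c, e, f, j}
Tree: B1–B2, B1–B3, B2–B4, B3–B5, B1–B6, B5–B7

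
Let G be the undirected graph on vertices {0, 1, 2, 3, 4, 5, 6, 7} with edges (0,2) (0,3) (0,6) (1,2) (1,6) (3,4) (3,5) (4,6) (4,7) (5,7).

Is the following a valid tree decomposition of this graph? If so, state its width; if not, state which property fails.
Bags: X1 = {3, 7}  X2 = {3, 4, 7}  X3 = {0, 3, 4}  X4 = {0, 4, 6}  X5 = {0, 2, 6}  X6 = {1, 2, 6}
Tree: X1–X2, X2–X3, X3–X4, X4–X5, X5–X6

A tree decomposition must satisfy three properties: every vertex lies in some bag; for every edge, both endpoints lie together in some bag; and for every vertex, the bags containing it form a connected subtree. Here vertex 5 appears in no bag, so the decomposition is invalid.

No — vertex 5 appears in no bag.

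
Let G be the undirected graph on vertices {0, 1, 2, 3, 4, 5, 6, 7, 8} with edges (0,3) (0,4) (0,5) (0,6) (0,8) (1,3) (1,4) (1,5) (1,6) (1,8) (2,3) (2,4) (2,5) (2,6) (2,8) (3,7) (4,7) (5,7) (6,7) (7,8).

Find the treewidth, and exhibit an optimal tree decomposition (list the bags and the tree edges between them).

Treewidth 4.
One such decomposition:
Bags: B1 = {0, 1, 2, 3, 7}  B2 = {0, 1, 2, 7, 8}  B3 = {0, 1, 2, 4, 7}  B4 = {0, 1, 2, 6, 7}  B5 = {0, 1, 2, 5, 7}
Tree: B1–B2, B2–B3, B3–B4, B4–B5

Every bag has size at most 5, so the width is 5 − 1 = 4 and tw(G) ≤ 4. For the lower bound: the 5 vertex sets {1,3}, {7,8}, {2,4}, {0}, {6} are disjoint, each induces a connected subgraph, and every pair is joined by at least one edge of G. Contracting each set to a single vertex therefore yields K_{5} as a minor, and since treewidth is minor-monotone, tw(G) ≥ tw(K_{5}) = 4. Hence tw(G) = 4 exactly.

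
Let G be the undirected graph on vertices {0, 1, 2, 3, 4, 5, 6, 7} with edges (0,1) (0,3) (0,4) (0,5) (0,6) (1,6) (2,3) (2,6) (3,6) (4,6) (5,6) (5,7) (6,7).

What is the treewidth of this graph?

A width-2 tree decomposition is:
Bags: B1 = {0, 3, 6}  B2 = {0, 5, 6}  B3 = {0, 4, 6}  B4 = {5, 6, 7}  B5 = {0, 1, 6}  B6 = {2, 3, 6}
Tree: B1–B2, B1–B3, B2–B4, B2–B5, B1–B6
Each bag holds 3 vertices, so the decomposition has width 2, which upper-bounds the treewidth. Conversely, {0, 1, 6} is a clique of size 3, and the vertices of any clique must share a bag in every tree decomposition; so some bag has ≥ 3 vertices and tw(G) ≥ 2. The upper and lower bounds meet at 2, so that is the treewidth.

2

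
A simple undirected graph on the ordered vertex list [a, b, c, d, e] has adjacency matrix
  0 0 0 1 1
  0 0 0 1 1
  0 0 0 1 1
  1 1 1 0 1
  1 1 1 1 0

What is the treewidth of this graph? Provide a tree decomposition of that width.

Treewidth 2.
Bags: B1 = {a, d, e}  B2 = {b, d, e}  B3 = {c, d, e}
Tree: B1–B2, B1–B3

Every bag has size at most 3, so the width is 3 − 1 = 2 and tw(G) ≤ 2. On the other hand G contains the 3-clique {c, d, e}. A clique must lie in a single bag of any decomposition, so no decomposition can have width below 2. Therefore the treewidth is 2.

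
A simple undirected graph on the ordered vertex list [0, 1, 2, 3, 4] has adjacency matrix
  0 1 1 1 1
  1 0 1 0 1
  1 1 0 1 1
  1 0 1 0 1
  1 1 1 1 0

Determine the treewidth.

3

A width-3 tree decomposition is:
Bags: B1 = {0, 1, 2, 4}  B2 = {0, 2, 3, 4}
Tree: B1–B2
Each bag holds 4 vertices, so the decomposition has width 3, which upper-bounds the treewidth. On the other hand G contains the 4-clique {0, 1, 2, 4}. A clique must lie in a single bag of any decomposition, so no decomposition can have width below 3. Combining the bounds, tw(G) = 3.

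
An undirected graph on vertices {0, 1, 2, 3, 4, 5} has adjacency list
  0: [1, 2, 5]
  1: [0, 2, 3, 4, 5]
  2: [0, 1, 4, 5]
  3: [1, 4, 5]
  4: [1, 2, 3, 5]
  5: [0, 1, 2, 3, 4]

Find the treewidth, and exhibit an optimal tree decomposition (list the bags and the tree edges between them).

The largest bag has 4 vertices, giving width 3; this decomposition certifies tw(G) ≤ 3. On the other hand G contains the 4-clique {0, 1, 2, 5}. A clique must lie in a single bag of any decomposition, so no decomposition can have width below 3. Therefore the treewidth is 3.

Treewidth 3.
Bags: B1 = {1, 2, 4, 5}  B2 = {1, 3, 4, 5}  B3 = {0, 1, 2, 5}
Tree: B1–B2, B1–B3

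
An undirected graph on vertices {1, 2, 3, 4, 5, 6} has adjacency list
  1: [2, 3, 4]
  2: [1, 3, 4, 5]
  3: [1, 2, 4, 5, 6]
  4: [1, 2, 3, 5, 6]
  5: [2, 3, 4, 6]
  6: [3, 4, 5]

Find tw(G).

A width-3 tree decomposition is:
Bags: B1 = {2, 3, 4, 5}  B2 = {3, 4, 5, 6}  B3 = {1, 2, 3, 4}
Tree: B1–B2, B1–B3
Every bag has size at most 4, so the width is 4 − 1 = 3 and tw(G) ≤ 3. For the lower bound, the 4 vertices {1, 2, 3, 4} are pairwise adjacent, and any tree decomposition puts a clique entirely inside one bag — forcing width ≥ 3. Combining the bounds, tw(G) = 3.

3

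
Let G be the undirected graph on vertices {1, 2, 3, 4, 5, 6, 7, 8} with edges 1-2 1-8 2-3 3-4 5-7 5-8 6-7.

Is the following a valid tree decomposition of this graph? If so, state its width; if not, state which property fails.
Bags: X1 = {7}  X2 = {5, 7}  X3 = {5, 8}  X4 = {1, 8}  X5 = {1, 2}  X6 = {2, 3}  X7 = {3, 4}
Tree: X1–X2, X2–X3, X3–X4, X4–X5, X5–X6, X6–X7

No — vertex 6 appears in no bag.

A tree decomposition must satisfy three properties: every vertex lies in some bag; for every edge, both endpoints lie together in some bag; and for every vertex, the bags containing it form a connected subtree. Here vertex 6 appears in no bag, so the decomposition is invalid.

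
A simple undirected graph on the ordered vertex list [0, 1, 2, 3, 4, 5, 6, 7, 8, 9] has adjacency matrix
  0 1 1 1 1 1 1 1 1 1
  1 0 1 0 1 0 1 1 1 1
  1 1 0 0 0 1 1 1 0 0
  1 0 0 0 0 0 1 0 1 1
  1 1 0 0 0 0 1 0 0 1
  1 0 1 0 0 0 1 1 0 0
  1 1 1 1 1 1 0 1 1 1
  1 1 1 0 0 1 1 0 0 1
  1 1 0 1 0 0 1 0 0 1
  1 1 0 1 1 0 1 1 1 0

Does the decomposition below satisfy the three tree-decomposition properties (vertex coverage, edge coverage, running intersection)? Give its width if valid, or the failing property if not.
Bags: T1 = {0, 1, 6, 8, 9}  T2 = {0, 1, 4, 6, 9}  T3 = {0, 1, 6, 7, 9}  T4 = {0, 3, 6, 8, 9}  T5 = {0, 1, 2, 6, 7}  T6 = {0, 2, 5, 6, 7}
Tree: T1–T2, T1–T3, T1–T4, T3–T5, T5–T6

Every vertex of G appears in some bag (union = {0, 1, 2, 3, 4, 5, 6, 7, 8, 9}); every edge is covered by a bag; and for each vertex v the set of bags containing v is connected in the bag tree. The decomposition is therefore valid. The largest bag has 5 vertices, so the width is 4.

Yes; width 4.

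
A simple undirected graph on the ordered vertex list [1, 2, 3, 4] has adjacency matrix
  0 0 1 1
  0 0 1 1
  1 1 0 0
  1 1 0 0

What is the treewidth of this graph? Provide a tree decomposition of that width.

Each bag holds 3 vertices, so the decomposition has width 2, which upper-bounds the treewidth. The edges 2–3–1–4–2 form a cycle, so G is not a tree and its treewidth is at least 2. The upper and lower bounds meet at 2, so that is the treewidth.

Treewidth 2.
One such decomposition:
Bags: B1 = {1, 2, 3}  B2 = {1, 2, 4}
Tree: B1–B2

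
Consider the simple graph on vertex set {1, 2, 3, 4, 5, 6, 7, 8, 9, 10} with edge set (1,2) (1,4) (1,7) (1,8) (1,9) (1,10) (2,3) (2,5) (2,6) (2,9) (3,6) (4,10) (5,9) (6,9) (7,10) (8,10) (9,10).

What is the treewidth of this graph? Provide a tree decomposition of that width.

Treewidth 2.
Bags: B1 = {1, 9, 10}  B2 = {1, 7, 10}  B3 = {1, 4, 10}  B4 = {1, 2, 9}  B5 = {2, 6, 9}  B6 = {2, 3, 6}  B7 = {1, 8, 10}  B8 = {2, 5, 9}
Tree: B1–B2, B1–B3, B1–B4, B4–B5, B5–B6, B3–B7, B4–B8

Every bag has size at most 3, so the width is 3 − 1 = 2 and tw(G) ≤ 2. Conversely, {1, 2, 9} is a clique of size 3, and the vertices of any clique must share a bag in every tree decomposition; so some bag has ≥ 3 vertices and tw(G) ≥ 2. Hence tw(G) = 2 exactly.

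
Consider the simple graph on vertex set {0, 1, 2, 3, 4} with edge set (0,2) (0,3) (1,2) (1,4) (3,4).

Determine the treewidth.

A width-2 tree decomposition is:
Bags: B1 = {0, 2, 3}  B2 = {1, 2, 3}  B3 = {1, 3, 4}
Tree: B1–B2, B2–B3
Each bag holds 3 vertices, so the decomposition has width 2, which upper-bounds the treewidth. Since 3–0–2–1–4–3 is a cycle in G, G is not acyclic. Forests are exactly the graphs of treewidth ≤ 1, so tw(G) ≥ 2. The upper and lower bounds meet at 2, so that is the treewidth.

2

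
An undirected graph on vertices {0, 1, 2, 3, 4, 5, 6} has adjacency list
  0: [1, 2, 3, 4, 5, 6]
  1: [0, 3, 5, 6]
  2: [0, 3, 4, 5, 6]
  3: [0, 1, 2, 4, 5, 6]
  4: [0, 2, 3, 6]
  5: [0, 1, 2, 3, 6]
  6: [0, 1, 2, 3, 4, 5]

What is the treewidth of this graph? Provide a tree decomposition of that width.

Each bag holds 5 vertices, so the decomposition has width 4, which upper-bounds the treewidth. For the lower bound, the 5 vertices {0, 1, 3, 5, 6} are pairwise adjacent, and any tree decomposition puts a clique entirely inside one bag — forcing width ≥ 4. Therefore the treewidth is 4.

Treewidth 4.
One optimal decomposition is:
Bags: B1 = {0, 2, 3, 5, 6}  B2 = {0, 2, 3, 4, 6}  B3 = {0, 1, 3, 5, 6}
Tree: B1–B2, B1–B3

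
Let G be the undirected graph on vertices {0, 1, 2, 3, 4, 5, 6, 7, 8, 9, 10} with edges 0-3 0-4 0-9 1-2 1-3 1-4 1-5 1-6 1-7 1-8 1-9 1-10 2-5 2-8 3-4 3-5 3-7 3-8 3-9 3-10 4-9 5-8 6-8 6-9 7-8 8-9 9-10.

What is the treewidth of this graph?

3

A width-3 tree decomposition is:
Bags: B1 = {1, 3, 5, 8}  B2 = {1, 3, 8, 9}  B3 = {1, 3, 7, 8}  B4 = {1, 3, 4, 9}  B5 = {1, 3, 9, 10}  B6 = {1, 2, 5, 8}  B7 = {1, 6, 8, 9}  B8 = {0, 3, 4, 9}
Tree: B1–B2, B1–B3, B2–B4, B4–B5, B1–B6, B2–B7, B4–B8
The largest bag has 4 vertices, giving width 3; this decomposition certifies tw(G) ≤ 3. On the other hand G contains the 4-clique {0, 3, 4, 9}. A clique must lie in a single bag of any decomposition, so no decomposition can have width below 3. The upper and lower bounds meet at 3, so that is the treewidth.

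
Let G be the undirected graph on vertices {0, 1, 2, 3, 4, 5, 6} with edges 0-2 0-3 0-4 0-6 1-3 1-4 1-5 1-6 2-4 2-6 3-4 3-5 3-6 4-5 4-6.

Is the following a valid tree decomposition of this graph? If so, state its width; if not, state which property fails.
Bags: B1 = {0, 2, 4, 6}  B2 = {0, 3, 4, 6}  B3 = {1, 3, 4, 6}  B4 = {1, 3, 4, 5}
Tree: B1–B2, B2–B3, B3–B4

Yes; width 3.

Every vertex of G appears in some bag (union = {0, 1, 2, 3, 4, 5, 6}); every edge is covered by a bag; and for each vertex v the set of bags containing v is connected in the bag tree. The decomposition is therefore valid. The largest bag has 4 vertices, so the width is 3.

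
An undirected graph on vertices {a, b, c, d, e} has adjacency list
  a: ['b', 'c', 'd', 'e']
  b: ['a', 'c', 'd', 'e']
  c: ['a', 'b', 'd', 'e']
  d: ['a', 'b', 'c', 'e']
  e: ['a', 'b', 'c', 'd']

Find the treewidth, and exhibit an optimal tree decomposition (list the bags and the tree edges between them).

Treewidth 4.
One such decomposition:
Bags: B1 = {a, b, c, d, e}
Tree: (single bag)

With just one bag of size 5, the width is 5 − 1 = 4, so tw(G) ≤ 4. On the other hand G contains the 5-clique {a, b, c, d, e}. A clique must lie in a single bag of any decomposition, so no decomposition can have width below 4. Therefore the treewidth is 4.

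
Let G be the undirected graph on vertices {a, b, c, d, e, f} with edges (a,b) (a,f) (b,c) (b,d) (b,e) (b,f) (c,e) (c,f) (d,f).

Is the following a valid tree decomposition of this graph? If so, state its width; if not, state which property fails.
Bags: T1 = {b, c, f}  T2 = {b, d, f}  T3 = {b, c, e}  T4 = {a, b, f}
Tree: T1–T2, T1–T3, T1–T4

Yes; width 2.

Every vertex of G appears in some bag (union = {a, b, c, d, e, f}); every edge is covered by a bag; and for each vertex v the set of bags containing v is connected in the bag tree. The decomposition is therefore valid. The largest bag has 3 vertices, so the width is 2.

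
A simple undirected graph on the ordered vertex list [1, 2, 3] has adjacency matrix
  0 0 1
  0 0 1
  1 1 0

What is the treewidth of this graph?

A width-1 tree decomposition is:
Bags: B1 = {2, 3}  B2 = {1, 3}
Tree: B1–B2
Every bag has size at most 2, so the width is 2 − 1 = 1 and tw(G) ≤ 1. G has an edge, so its treewidth is at least 1. Combining the bounds, tw(G) = 1.

1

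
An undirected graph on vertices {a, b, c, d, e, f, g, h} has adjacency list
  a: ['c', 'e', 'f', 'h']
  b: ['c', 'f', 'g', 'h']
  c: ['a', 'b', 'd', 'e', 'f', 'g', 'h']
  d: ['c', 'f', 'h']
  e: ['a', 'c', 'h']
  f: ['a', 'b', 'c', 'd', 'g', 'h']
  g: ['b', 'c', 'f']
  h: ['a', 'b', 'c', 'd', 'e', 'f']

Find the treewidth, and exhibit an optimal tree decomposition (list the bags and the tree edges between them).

Treewidth 3.
One such decomposition:
Bags: B1 = {a, c, f, h}  B2 = {a, c, e, h}  B3 = {b, c, f, h}  B4 = {c, d, f, h}  B5 = {b, c, f, g}
Tree: B1–B2, B1–B3, B1–B4, B3–B5

Every bag has size at most 4, so the width is 4 − 1 = 3 and tw(G) ≤ 3. On the other hand G contains the 4-clique {a, c, e, h}. A clique must lie in a single bag of any decomposition, so no decomposition can have width below 3. Combining the bounds, tw(G) = 3.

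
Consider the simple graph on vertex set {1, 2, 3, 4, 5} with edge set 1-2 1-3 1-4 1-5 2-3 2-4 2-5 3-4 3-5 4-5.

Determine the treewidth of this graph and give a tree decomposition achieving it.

A single bag containing all 5 vertices is trivially a valid decomposition of width 4. Conversely, {1, 2, 3, 4, 5} is a clique of size 5, and the vertices of any clique must share a bag in every tree decomposition; so some bag has ≥ 5 vertices and tw(G) ≥ 4. Combining the bounds, tw(G) = 4.

Treewidth 4.
One such decomposition:
Bags: B1 = {1, 2, 3, 4, 5}
Tree: (single bag)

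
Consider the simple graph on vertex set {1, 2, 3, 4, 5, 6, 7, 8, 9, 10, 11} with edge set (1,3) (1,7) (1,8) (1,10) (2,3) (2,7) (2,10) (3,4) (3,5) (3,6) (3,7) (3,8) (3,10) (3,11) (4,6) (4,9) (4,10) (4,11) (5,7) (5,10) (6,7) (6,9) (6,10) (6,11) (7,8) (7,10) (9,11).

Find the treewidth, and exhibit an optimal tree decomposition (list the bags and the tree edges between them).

Treewidth 3.
Bags: B1 = {3, 4, 6, 10}  B2 = {3, 6, 7, 10}  B3 = {3, 4, 6, 11}  B4 = {1, 3, 7, 10}  B5 = {1, 3, 7, 8}  B6 = {2, 3, 7, 10}  B7 = {4, 6, 9, 11}  B8 = {3, 5, 7, 10}
Tree: B1–B2, B1–B3, B2–B4, B4–B5, B4–B6, B3–B7, B4–B8

Each bag holds 4 vertices, so the decomposition has width 3, which upper-bounds the treewidth. Conversely, {4, 6, 9, 11} is a clique of size 4, and the vertices of any clique must share a bag in every tree decomposition; so some bag has ≥ 4 vertices and tw(G) ≥ 3. Therefore the treewidth is 3.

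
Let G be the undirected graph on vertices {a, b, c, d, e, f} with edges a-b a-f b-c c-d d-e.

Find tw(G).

1

A width-1 tree decomposition is:
Bags: B1 = {d, e}  B2 = {c, d}  B3 = {b, c}  B4 = {a, b}  B5 = {a, f}
Tree: B1–B2, B2–B3, B3–B4, B4–B5
Every bag has size at most 2, so the width is 2 − 1 = 1 and tw(G) ≤ 1. G has an edge, so its treewidth is at least 1. Hence tw(G) = 1 exactly.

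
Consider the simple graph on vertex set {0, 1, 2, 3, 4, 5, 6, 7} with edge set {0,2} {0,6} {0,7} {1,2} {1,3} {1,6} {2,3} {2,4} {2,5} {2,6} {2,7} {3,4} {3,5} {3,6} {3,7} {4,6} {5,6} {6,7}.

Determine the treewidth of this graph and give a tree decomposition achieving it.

Treewidth 3.
Bags: B1 = {2, 3, 6, 7}  B2 = {1, 2, 3, 6}  B3 = {2, 3, 4, 6}  B4 = {2, 3, 5, 6}  B5 = {0, 2, 6, 7}
Tree: B1–B2, B1–B3, B1–B4, B1–B5

The largest bag has 4 vertices, giving width 3; this decomposition certifies tw(G) ≤ 3. Conversely, {0, 2, 6, 7} is a clique of size 4, and the vertices of any clique must share a bag in every tree decomposition; so some bag has ≥ 4 vertices and tw(G) ≥ 3. Hence tw(G) = 3 exactly.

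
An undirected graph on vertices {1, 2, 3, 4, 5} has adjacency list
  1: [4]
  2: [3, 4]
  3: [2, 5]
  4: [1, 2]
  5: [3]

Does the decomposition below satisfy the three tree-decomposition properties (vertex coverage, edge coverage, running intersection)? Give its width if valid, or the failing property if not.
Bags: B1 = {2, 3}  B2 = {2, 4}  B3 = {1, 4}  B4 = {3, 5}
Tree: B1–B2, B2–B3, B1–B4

Vertex coverage: the bags together contain {1, 2, 3, 4, 5}, the full vertex set. Edge coverage: each edge of G has both endpoints in at least one bag. Running intersection: for every vertex, the bags containing it form a connected subtree. All three properties hold, so this is a valid tree decomposition of width max|bag| − 1 = 1, and hence tw(G) ≤ 1.

Yes; width 1.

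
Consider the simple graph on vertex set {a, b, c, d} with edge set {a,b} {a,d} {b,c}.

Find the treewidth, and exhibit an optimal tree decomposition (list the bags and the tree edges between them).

Treewidth 1.
One optimal decomposition is:
Bags: B1 = {b, c}  B2 = {a, b}  B3 = {a, d}
Tree: B1–B2, B2–B3

Each bag holds 2 vertices, so the decomposition has width 1, which upper-bounds the treewidth. G has an edge, so its treewidth is at least 1. Therefore the treewidth is 1.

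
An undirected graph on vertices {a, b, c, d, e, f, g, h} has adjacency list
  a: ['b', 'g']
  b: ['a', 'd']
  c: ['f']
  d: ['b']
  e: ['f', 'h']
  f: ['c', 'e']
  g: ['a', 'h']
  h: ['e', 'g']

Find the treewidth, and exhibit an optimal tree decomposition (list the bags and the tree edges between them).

Every bag has size at most 2, so the width is 2 − 1 = 1 and tw(G) ≤ 1. Since G has at least one edge (e.g. d–b), it is not an edgeless graph, so tw(G) ≥ 1. Hence tw(G) = 1 exactly.

Treewidth 1.
One optimal decomposition is:
Bags: B1 = {b, d}  B2 = {a, b}  B3 = {a, g}  B4 = {g, h}  B5 = {e, h}  B6 = {e, f}  B7 = {c, f}
Tree: B1–B2, B2–B3, B3–B4, B4–B5, B5–B6, B6–B7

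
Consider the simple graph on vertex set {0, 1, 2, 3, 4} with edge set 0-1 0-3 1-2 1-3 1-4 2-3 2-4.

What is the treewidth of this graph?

A width-2 tree decomposition is:
Bags: B1 = {1, 2, 3}  B2 = {0, 1, 3}  B3 = {1, 2, 4}
Tree: B1–B2, B1–B3
The largest bag has 3 vertices, giving width 2; this decomposition certifies tw(G) ≤ 2. For the lower bound, the 3 vertices {0, 1, 3} are pairwise adjacent, and any tree decomposition puts a clique entirely inside one bag — forcing width ≥ 2. The upper and lower bounds meet at 2, so that is the treewidth.

2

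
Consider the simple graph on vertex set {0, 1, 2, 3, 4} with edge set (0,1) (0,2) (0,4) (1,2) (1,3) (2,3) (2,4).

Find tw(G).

2

A width-2 tree decomposition is:
Bags: B1 = {1, 2, 3}  B2 = {0, 1, 2}  B3 = {0, 2, 4}
Tree: B1–B2, B2–B3
Every bag has size at most 3, so the width is 3 − 1 = 2 and tw(G) ≤ 2. For the lower bound, the 3 vertices {0, 1, 2} are pairwise adjacent, and any tree decomposition puts a clique entirely inside one bag — forcing width ≥ 2. Combining the bounds, tw(G) = 2.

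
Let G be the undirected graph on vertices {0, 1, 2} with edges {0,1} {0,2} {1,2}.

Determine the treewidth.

2

A width-2 tree decomposition is:
Bags: B1 = {0, 1, 2}
Tree: (single bag)
A single bag containing all 3 vertices is trivially a valid decomposition of width 2. For the lower bound, the 3 vertices {0, 1, 2} are pairwise adjacent, and any tree decomposition puts a clique entirely inside one bag — forcing width ≥ 2. Therefore the treewidth is 2.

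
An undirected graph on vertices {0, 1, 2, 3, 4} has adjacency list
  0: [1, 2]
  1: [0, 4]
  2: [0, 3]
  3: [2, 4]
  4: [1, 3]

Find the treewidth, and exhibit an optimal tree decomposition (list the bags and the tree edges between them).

Treewidth 2.
One optimal decomposition is:
Bags: B1 = {0, 1, 2}  B2 = {1, 2, 3}  B3 = {1, 3, 4}
Tree: B1–B2, B2–B3

Each bag holds 3 vertices, so the decomposition has width 2, which upper-bounds the treewidth. For the lower bound, G contains the cycle 1–0–2–3–4–1, so G is not a forest; only forests have treewidth ≤ 1, hence tw(G) ≥ 2. Therefore the treewidth is 2.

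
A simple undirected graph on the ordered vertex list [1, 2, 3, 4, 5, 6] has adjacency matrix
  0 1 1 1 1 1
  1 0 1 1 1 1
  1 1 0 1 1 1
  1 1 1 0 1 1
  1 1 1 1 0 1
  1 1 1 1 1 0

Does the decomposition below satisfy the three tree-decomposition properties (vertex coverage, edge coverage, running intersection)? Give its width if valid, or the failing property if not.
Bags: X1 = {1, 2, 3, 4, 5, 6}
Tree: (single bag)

Vertex coverage: the bags together contain {1, 2, 3, 4, 5, 6}, the full vertex set. Edge coverage: each edge of G has both endpoints in at least one bag. Running intersection: for every vertex, the bags containing it form a connected subtree. All three properties hold, so this is a valid tree decomposition of width max|bag| − 1 = 5, and hence tw(G) ≤ 5.

Yes; width 5.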